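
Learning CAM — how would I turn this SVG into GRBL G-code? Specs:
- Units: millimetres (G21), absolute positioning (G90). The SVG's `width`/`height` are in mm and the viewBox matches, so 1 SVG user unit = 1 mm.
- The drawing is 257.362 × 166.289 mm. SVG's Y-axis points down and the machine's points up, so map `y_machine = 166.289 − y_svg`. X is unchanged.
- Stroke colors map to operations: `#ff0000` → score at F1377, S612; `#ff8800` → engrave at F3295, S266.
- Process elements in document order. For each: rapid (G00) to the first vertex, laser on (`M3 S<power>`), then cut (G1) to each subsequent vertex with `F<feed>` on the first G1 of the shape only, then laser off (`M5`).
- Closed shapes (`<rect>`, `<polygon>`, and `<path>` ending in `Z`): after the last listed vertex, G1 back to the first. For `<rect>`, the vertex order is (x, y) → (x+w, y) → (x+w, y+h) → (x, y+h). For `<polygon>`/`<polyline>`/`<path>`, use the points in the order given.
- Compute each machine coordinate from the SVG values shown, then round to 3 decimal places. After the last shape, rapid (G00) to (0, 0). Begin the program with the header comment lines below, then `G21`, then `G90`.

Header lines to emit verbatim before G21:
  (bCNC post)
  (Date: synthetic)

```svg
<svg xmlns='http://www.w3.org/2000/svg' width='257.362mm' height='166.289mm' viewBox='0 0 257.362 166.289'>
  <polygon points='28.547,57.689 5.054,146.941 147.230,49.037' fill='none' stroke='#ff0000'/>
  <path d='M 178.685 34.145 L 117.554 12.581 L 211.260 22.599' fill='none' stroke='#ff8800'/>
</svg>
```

viewBox `0 0 257.362 166.289` with mm width/height → 1 unit = 1 mm. Flip: y_m = 166.289 − y_svg.

**Shape 1** — `<polygon>` closed polygon, stroke `#ff0000` → score (S612, F1377). Machine vertices: (28.547,108.600) → (5.054,19.348) → (147.230,117.252) → (28.547,108.600). Closed: final G1 returns to the first vertex.

**Shape 2** — `<path>` open polyline, stroke `#ff8800` → engrave (S266, F3295). Machine vertices: (178.685,132.144) → (117.554,153.708) → (211.260,143.690). Open path.

(bCNC post)
(Date: synthetic)
G21
G90
G00 X28.547 Y108.600
M3 S612
G1 X5.054 Y19.348 F1377
G1 X147.230 Y117.252
G1 X28.547 Y108.600
M5
G00 X178.685 Y132.144
M3 S266
G1 X117.554 Y153.708 F3295
G1 X211.260 Y143.690
M5
G00 X0.000 Y0.000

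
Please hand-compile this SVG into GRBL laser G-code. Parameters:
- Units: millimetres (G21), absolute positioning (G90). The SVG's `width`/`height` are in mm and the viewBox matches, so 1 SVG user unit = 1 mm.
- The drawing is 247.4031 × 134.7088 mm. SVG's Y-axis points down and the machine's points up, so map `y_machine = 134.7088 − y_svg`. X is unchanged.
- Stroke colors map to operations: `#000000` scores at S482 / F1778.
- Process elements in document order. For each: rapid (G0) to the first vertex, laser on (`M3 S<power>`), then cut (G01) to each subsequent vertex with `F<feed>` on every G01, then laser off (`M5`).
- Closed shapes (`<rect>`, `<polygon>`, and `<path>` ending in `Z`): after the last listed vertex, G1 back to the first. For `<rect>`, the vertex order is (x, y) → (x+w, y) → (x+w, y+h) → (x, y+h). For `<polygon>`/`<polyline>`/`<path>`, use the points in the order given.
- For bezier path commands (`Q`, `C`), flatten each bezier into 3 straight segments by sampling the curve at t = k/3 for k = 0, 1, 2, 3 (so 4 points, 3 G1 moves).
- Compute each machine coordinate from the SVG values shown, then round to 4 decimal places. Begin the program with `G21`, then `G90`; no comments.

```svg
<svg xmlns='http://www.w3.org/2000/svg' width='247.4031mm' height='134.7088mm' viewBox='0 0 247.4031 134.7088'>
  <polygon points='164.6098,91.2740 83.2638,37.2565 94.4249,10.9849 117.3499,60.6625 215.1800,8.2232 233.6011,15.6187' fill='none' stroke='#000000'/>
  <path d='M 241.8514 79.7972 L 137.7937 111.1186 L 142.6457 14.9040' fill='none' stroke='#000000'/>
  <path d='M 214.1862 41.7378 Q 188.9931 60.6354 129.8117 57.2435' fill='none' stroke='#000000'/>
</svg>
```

viewBox `0 0 247.4031 134.7088` with mm width/height → 1 unit = 1 mm. Flip: y_m = 134.7088 − y_svg.

**Shape 1** — `<polygon>` closed polygon, stroke `#000000` → score (S482, F1778). Machine vertices: (164.6098,43.4348) → (83.2638,97.4523) → (94.4249,123.7239) → (117.3499,74.0463) → (215.1800,126.4856) → (233.6011,119.0901) → (164.6098,43.4348). Closed: final G1 returns to the first vertex.

**Shape 2** — `<path>` open polyline, stroke `#000000` → score (S482, F1778). Machine vertices: (241.8514,54.9116) → (137.7937,23.5902) → (142.6457,119.8048). Open path.

**Shape 3** — `<path>` quadratic bezier, stroke `#000000` → score (S482, F1778). Control points (SVG): P0=(214.1862,41.7378), P1=(188.9931,60.6354), P2=(129.8117,57.2435); sampled at t=k/3. Machine vertices: (214.1862,92.9710) → (193.6143,82.8492) → (165.4895,77.6806) → (129.8117,77.4653). Open path.

G21
G90
G0 X164.6098 Y43.4348
M3 S482
G01 X83.2638 Y97.4523 F1778
G01 X94.4249 Y123.7239 F1778
G01 X117.3499 Y74.0463 F1778
G01 X215.1800 Y126.4856 F1778
G01 X233.6011 Y119.0901 F1778
G01 X164.6098 Y43.4348 F1778
M5
G0 X241.8514 Y54.9116
M3 S482
G01 X137.7937 Y23.5902 F1778
G01 X142.6457 Y119.8048 F1778
M5
G0 X214.1862 Y92.9710
M3 S482
G01 X193.6143 Y82.8492 F1778
G01 X165.4895 Y77.6806 F1778
G01 X129.8117 Y77.4653 F1778
M5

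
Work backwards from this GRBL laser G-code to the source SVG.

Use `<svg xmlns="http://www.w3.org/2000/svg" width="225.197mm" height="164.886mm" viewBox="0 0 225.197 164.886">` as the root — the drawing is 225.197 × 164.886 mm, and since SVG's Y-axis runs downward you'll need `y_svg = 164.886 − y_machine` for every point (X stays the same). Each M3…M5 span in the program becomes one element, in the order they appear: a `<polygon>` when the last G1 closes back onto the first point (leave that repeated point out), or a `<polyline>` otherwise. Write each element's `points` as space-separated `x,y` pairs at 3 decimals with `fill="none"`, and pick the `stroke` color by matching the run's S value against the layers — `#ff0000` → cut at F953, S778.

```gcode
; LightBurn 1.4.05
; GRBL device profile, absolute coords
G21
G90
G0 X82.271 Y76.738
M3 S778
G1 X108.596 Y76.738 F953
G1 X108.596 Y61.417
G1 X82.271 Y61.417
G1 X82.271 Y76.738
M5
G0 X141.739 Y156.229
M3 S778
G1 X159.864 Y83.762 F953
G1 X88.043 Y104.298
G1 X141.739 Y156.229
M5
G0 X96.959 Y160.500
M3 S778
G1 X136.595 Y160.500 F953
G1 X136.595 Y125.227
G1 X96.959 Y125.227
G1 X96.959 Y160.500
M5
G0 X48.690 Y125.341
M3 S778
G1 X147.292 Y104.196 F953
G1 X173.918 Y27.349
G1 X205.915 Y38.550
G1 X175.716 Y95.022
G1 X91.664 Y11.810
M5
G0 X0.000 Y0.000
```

Machine Y-up, SVG Y-down with viewBox height 164.886, so y_svg = 164.886 − y_machine; X carries over. Every run uses S778, so all elements get stroke `#ff0000` (cut).

Run 1: The run returns to its start, so emit a `<polygon>` with points (Y-flipped): 82.271,88.148 108.596,88.148 108.596,103.469 82.271,103.469.

Run 2: The run returns to its start, so emit a `<polygon>` with points (Y-flipped): 141.739,8.657 159.864,81.124 88.043,60.588.

Run 3: The run returns to its start, so emit a `<polygon>` with points (Y-flipped): 96.959,4.386 136.595,4.386 136.595,39.659 96.959,39.659.

Run 4: The run is open, so emit a `<polyline>` with points (Y-flipped): 48.690,39.545 147.292,60.690 173.918,137.537 205.915,126.336 175.716,69.864 91.664,153.076.

<svg xmlns="http://www.w3.org/2000/svg" width="225.197mm" height="164.886mm" viewBox="0 0 225.197 164.886">
  <polygon points="82.271,88.148 108.596,88.148 108.596,103.469 82.271,103.469" fill="none" stroke="#ff0000"/>
  <polygon points="141.739,8.657 159.864,81.124 88.043,60.588" fill="none" stroke="#ff0000"/>
  <polygon points="96.959,4.386 136.595,4.386 136.595,39.659 96.959,39.659" fill="none" stroke="#ff0000"/>
  <polyline points="48.690,39.545 147.292,60.690 173.918,137.537 205.915,126.336 175.716,69.864 91.664,153.076" fill="none" stroke="#ff0000"/>
</svg>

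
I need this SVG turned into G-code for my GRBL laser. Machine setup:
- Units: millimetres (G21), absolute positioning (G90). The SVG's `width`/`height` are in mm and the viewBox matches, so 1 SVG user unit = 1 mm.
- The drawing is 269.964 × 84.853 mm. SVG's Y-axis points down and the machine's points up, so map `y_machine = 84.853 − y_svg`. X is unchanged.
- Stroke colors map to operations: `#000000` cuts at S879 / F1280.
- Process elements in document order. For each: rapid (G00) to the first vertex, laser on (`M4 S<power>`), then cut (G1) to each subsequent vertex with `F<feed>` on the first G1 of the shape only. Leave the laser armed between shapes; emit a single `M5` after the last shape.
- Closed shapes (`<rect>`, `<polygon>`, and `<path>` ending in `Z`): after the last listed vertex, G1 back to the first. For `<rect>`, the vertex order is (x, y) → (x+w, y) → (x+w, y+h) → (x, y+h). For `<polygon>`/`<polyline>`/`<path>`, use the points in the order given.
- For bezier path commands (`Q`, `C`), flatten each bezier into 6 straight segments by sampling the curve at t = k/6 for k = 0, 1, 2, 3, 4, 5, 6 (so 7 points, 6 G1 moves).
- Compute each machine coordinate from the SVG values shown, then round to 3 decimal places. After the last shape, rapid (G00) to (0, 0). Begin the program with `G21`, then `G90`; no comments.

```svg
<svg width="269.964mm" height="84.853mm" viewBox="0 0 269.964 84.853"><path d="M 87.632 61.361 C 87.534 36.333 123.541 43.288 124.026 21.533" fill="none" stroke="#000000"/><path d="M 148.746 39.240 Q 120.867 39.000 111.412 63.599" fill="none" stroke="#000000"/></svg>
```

1 u = 1 mm; y_m = 84.853 − y.

[1] `<path>` cubic bezier, #000000→cut S879 F1280: (87.632,23.492) → (90.260,33.622) → (96.916,40.107) → (105.610,44.633) → (114.353,48.887) → (121.155,54.554) → (124.026,63.320)

[2] `<path>` quadratic bezier, #000000→cut S879 F1280: (148.746,45.613) → (139.965,45.003) → (132.207,43.013) → (125.473,39.643) → (119.762,34.893) → (115.075,28.764) → (111.412,21.254)

G21
G90
G00 X87.632 Y23.492
M4 S879
G1 X90.260 Y33.622 F1280
G1 X96.916 Y40.107
G1 X105.610 Y44.633
G1 X114.353 Y48.887
G1 X121.155 Y54.554
G1 X124.026 Y63.320
G00 X148.746 Y45.613
M4 S879
G1 X139.965 Y45.003 F1280
G1 X132.207 Y43.013
G1 X125.473 Y39.643
G1 X119.762 Y34.893
G1 X115.075 Y28.764
G1 X111.412 Y21.254
M5
G00 X0.000 Y0.000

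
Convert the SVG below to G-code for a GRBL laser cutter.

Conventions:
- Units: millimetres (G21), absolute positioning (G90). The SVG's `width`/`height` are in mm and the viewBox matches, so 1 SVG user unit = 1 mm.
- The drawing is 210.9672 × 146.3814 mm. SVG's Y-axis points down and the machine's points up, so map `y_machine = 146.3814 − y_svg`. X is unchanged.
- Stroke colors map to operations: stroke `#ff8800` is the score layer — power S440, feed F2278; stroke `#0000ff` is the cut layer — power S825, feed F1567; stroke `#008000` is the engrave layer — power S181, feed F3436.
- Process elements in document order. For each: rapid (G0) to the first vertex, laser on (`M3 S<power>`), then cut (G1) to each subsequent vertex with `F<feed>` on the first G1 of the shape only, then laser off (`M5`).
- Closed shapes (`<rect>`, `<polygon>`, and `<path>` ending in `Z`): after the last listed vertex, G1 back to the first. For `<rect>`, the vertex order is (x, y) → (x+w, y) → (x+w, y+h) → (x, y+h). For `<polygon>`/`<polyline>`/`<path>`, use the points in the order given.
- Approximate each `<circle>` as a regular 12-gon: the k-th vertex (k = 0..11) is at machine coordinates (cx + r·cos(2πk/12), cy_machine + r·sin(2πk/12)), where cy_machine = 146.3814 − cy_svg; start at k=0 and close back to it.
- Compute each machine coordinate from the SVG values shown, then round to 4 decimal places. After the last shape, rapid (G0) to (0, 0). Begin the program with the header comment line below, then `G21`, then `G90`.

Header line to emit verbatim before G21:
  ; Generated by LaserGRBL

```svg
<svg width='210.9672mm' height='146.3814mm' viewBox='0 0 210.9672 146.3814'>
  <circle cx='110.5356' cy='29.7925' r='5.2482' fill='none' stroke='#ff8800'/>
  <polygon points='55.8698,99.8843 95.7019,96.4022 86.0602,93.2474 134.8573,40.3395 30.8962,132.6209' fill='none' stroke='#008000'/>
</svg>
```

; Generated by LaserGRBL
G21
G90
G0 X115.7838 Y116.5889
M3 S440
G1 X115.0807 Y119.2130 F2278
G1 X113.1597 Y121.1340
G1 X110.5356 Y121.8371
G1 X107.9115 Y121.1340
G1 X105.9905 Y119.2130
G1 X105.2874 Y116.5889
G1 X105.9905 Y113.9648
G1 X107.9115 Y112.0438
G1 X110.5356 Y111.3407
G1 X113.1597 Y112.0438
G1 X115.0807 Y113.9648
G1 X115.7838 Y116.5889
M5
G0 X55.8698 Y46.4971
M3 S181
G1 X95.7019 Y49.9792 F3436
G1 X86.0602 Y53.1340
G1 X134.8573 Y106.0419
G1 X30.8962 Y13.7605
G1 X55.8698 Y46.4971
M5
G0 X0.0000 Y0.0000

Since the viewBox matches the mm dimensions, user units are millimetres directly. The only transform is the Y-flip y_m = 146.3814 − y_svg.

Shape 1 is a circle drawn with `<circle>`. Its stroke #ff8800 means score at S440, F2278. After flipping Y the toolpath is (115.7838,116.5889) → (115.0807,119.2130) → (113.1597,121.1340) → (110.5356,121.8371) → (107.9115,121.1340) → (105.9905,119.2130) → (105.2874,116.5889) → (105.9905,113.9648) → (107.9115,112.0438) → (110.5356,111.3407) → (113.1597,112.0438) → (115.0807,113.9648) → (115.7838,116.5889), returning to the start.

Shape 2 is a closed polygon drawn with `<polygon>`. Its stroke #008000 means engrave at S181, F3436. After flipping Y the toolpath is (55.8698,46.4971) → (95.7019,49.9792) → (86.0602,53.1340) → (134.8573,106.0419) → (30.8962,13.7605) → (55.8698,46.4971), returning to the start.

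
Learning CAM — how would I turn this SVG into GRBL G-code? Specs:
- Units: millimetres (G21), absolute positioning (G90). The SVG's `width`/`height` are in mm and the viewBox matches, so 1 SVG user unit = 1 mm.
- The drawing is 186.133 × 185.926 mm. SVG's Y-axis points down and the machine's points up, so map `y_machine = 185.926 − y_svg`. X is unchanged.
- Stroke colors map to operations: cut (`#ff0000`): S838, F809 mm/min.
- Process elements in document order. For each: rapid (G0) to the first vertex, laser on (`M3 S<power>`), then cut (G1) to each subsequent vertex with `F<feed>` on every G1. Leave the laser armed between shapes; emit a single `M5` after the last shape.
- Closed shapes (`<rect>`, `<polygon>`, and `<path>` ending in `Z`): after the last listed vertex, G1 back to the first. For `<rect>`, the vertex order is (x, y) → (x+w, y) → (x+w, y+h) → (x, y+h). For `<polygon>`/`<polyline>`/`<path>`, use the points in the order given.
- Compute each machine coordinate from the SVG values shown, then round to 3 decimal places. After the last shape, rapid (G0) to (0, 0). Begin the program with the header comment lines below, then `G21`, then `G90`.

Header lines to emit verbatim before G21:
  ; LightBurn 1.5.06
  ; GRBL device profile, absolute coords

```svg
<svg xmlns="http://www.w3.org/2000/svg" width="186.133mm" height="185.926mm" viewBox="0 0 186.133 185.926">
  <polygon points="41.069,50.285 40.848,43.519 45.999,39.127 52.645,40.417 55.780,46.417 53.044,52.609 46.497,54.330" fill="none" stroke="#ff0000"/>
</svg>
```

1 u = 1 mm; y_m = 185.926 − y.

[1] `<polygon>` regular polygon, #ff0000→cut S838 F809: (41.069,135.641) → (40.848,142.407) → (45.999,146.799) → (52.645,145.509) → (55.780,139.509) → (53.044,133.317) → (46.497,131.596) → (41.069,135.641) (closed)

; LightBurn 1.5.06
; GRBL device profile, absolute coords
G21
G90
G0 X41.069 Y135.641
M3 S838
G1 X40.848 Y142.407 F809
G1 X45.999 Y146.799 F809
G1 X52.645 Y145.509 F809
G1 X55.780 Y139.509 F809
G1 X53.044 Y133.317 F809
G1 X46.497 Y131.596 F809
G1 X41.069 Y135.641 F809
M5
G0 X0.000 Y0.000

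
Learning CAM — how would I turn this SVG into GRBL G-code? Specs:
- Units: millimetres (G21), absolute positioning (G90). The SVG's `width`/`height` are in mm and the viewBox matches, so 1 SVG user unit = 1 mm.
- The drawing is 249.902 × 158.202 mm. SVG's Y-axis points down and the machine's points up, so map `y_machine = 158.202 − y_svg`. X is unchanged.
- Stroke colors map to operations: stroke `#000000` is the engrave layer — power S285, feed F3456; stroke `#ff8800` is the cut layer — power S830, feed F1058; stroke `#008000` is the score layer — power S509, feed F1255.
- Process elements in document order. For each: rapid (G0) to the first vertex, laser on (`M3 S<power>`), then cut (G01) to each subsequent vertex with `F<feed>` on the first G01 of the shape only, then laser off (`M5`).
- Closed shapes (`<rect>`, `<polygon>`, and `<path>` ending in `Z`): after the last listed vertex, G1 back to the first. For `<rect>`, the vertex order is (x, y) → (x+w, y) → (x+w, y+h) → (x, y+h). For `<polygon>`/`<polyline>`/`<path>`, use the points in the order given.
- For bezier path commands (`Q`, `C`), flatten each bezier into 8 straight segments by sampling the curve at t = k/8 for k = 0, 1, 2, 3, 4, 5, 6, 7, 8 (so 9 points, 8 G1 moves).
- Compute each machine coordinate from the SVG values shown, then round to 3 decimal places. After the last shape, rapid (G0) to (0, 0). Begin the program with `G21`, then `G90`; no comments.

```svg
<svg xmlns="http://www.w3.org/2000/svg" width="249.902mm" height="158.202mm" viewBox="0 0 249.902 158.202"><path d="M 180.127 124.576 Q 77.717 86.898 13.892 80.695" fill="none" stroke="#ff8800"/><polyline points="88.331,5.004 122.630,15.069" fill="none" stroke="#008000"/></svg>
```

Since the viewBox matches the mm dimensions, user units are millimetres directly. The only transform is the Y-flip y_m = 158.202 − y_svg.

Shape 1 is a quadratic bezier drawn with `<path>`. Its stroke #ff8800 means cut at S830, F1058. After flipping Y the toolpath is (180.127,33.626) → (155.127,42.554) → (131.334,50.498) → (108.746,57.458) → (87.363,63.435) → (67.187,68.429) → (48.216,72.438) → (30.451,75.464) → (13.892,77.507).

Shape 2 is a line segment drawn with `<polyline>`. Its stroke #008000 means score at S509, F1255. After flipping Y the toolpath is (88.331,153.198) → (122.630,143.133).

G21
G90
G0 X180.127 Y33.626
M3 S830
G01 X155.127 Y42.554 F1058
G01 X131.334 Y50.498
G01 X108.746 Y57.458
G01 X87.363 Y63.435
G01 X67.187 Y68.429
G01 X48.216 Y72.438
G01 X30.451 Y75.464
G01 X13.892 Y77.507
M5
G0 X88.331 Y153.198
M3 S509
G01 X122.630 Y143.133 F1255
M5
G0 X0.000 Y0.000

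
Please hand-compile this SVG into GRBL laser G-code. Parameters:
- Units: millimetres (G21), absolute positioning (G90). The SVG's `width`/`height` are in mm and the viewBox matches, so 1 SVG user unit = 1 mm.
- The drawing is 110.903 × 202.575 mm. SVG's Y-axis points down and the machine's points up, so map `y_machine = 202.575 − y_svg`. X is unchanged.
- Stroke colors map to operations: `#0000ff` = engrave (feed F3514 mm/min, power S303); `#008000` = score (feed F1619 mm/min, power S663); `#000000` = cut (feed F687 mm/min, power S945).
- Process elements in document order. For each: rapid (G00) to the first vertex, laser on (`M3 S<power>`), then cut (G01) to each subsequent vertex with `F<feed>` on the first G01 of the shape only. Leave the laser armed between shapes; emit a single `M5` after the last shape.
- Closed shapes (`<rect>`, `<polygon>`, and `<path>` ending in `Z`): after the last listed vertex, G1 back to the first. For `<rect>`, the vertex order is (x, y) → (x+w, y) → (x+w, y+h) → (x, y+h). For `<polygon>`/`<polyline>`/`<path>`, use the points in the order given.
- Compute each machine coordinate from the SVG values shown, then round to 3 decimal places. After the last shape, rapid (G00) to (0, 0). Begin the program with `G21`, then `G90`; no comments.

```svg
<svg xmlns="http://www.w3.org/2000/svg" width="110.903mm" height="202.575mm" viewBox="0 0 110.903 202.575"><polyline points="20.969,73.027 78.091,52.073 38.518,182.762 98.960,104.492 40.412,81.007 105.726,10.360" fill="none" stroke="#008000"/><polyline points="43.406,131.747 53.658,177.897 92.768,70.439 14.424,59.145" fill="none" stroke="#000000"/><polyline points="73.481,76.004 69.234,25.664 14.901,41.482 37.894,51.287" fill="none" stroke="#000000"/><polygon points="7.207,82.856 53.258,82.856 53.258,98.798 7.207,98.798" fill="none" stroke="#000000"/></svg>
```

G21
G90
G00 X20.969 Y129.548
M3 S663
G01 X78.091 Y150.502 F1619
G01 X38.518 Y19.813
G01 X98.960 Y98.083
G01 X40.412 Y121.568
G01 X105.726 Y192.215
G00 X43.406 Y70.828
M3 S945
G01 X53.658 Y24.678 F687
G01 X92.768 Y132.136
G01 X14.424 Y143.430
G00 X73.481 Y126.571
M3 S945
G01 X69.234 Y176.911 F687
G01 X14.901 Y161.093
G01 X37.894 Y151.288
G00 X7.207 Y119.719
M3 S945
G01 X53.258 Y119.719 F687
G01 X53.258 Y103.777
G01 X7.207 Y103.777
G01 X7.207 Y119.719
M5
G00 X0.000 Y0.000

viewBox `0 0 110.903 202.575` with mm width/height → 1 unit = 1 mm. Flip: y_m = 202.575 − y_svg.

**Shape 1** — `<polyline>` open polyline, stroke `#008000` → score (S663, F1619). Machine vertices: (20.969,129.548) → (78.091,150.502) → (38.518,19.813) → (98.960,98.083) → (40.412,121.568) → (105.726,192.215). Open path.

**Shape 2** — `<polyline>` open polyline, stroke `#000000` → cut (S945, F687). Machine vertices: (43.406,70.828) → (53.658,24.678) → (92.768,132.136) → (14.424,143.430). Open path.

**Shape 3** — `<polyline>` open polyline, stroke `#000000` → cut (S945, F687). Machine vertices: (73.481,126.571) → (69.234,176.911) → (14.901,161.093) → (37.894,151.288). Open path.

**Shape 4** — `<polygon>` rectangle, stroke `#000000` → cut (S945, F687). Machine vertices: (7.207,119.719) → (53.258,119.719) → (53.258,103.777) → (7.207,103.777) → (7.207,119.719). Closed: final G1 returns to the first vertex.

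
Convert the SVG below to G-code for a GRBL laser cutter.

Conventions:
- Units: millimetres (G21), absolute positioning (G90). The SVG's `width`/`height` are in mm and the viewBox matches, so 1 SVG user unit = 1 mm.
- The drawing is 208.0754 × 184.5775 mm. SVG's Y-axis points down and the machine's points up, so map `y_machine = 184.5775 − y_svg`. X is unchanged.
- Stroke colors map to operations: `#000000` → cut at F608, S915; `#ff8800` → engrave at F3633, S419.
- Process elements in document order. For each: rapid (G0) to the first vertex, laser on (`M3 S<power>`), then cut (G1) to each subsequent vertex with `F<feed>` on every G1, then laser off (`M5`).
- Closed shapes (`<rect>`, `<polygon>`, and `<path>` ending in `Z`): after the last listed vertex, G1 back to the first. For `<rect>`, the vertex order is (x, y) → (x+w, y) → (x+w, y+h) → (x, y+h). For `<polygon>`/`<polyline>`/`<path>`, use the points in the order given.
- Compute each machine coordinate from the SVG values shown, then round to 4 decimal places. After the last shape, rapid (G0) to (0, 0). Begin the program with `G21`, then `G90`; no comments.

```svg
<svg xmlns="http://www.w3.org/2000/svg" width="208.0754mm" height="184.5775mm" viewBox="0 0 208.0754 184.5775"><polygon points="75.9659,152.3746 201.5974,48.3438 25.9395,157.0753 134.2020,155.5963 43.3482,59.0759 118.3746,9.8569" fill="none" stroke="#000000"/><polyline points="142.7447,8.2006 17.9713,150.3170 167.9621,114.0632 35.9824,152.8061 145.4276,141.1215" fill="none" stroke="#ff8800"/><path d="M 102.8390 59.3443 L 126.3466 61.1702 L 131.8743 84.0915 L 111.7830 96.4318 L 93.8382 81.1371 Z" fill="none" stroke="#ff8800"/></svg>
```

G21
G90
G0 X75.9659 Y32.2029
M3 S915
G1 X201.5974 Y136.2337 F608
G1 X25.9395 Y27.5022 F608
G1 X134.2020 Y28.9812 F608
G1 X43.3482 Y125.5016 F608
G1 X118.3746 Y174.7206 F608
G1 X75.9659 Y32.2029 F608
M5
G0 X142.7447 Y176.3769
M3 S419
G1 X17.9713 Y34.2605 F3633
G1 X167.9621 Y70.5143 F3633
G1 X35.9824 Y31.7714 F3633
G1 X145.4276 Y43.4560 F3633
M5
G0 X102.8390 Y125.2332
M3 S419
G1 X126.3466 Y123.4073 F3633
G1 X131.8743 Y100.4860 F3633
G1 X111.7830 Y88.1457 F3633
G1 X93.8382 Y103.4404 F3633
G1 X102.8390 Y125.2332 F3633
M5
G0 X0.0000 Y0.0000

Since the viewBox matches the mm dimensions, user units are millimetres directly. The only transform is the Y-flip y_m = 184.5775 − y_svg.

Shape 1 is a closed polygon drawn with `<polygon>`. Its stroke #000000 means cut at S915, F608. After flipping Y the toolpath is (75.9659,32.2029) → (201.5974,136.2337) → (25.9395,27.5022) → (134.2020,28.9812) → (43.3482,125.5016) → (118.3746,174.7206) → (75.9659,32.2029), returning to the start.

Shape 2 is a open polyline drawn with `<polyline>`. Its stroke #ff8800 means engrave at S419, F3633. After flipping Y the toolpath is (142.7447,176.3769) → (17.9713,34.2605) → (167.9621,70.5143) → (35.9824,31.7714) → (145.4276,43.4560).

Shape 3 is a regular polygon drawn with `<path>`. Its stroke #ff8800 means engrave at S419, F3633. After flipping Y the toolpath is (102.8390,125.2332) → (126.3466,123.4073) → (131.8743,100.4860) → (111.7830,88.1457) → (93.8382,103.4404) → (102.8390,125.2332), returning to the start.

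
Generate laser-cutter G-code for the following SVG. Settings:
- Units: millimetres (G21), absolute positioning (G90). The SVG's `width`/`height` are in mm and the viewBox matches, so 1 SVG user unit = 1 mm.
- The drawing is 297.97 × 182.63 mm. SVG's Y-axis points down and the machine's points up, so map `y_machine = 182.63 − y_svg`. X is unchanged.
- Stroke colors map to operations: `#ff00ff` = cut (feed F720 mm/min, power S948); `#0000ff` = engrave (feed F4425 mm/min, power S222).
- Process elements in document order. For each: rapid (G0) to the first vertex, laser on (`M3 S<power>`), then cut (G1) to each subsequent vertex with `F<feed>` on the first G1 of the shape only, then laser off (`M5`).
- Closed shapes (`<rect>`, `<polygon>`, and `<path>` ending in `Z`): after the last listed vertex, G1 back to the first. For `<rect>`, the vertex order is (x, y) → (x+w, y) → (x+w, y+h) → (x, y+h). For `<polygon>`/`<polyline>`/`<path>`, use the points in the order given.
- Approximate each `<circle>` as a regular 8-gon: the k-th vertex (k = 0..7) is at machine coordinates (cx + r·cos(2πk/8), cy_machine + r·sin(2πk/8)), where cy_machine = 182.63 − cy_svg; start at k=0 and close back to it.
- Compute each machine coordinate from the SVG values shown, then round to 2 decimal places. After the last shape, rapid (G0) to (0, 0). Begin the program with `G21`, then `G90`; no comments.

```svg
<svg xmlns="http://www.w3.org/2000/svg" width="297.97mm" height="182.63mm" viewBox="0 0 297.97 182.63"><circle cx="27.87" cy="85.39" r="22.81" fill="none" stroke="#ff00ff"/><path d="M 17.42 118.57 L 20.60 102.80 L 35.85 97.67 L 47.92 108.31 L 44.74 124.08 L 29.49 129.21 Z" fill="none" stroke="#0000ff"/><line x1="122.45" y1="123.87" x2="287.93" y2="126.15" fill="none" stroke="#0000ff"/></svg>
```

G21
G90
G0 X50.68 Y97.24
M3 S948
G1 X44.00 Y113.37 F720
G1 X27.87 Y120.05
G1 X11.74 Y113.37
G1 X5.06 Y97.24
G1 X11.74 Y81.11
G1 X27.87 Y74.43
G1 X44.00 Y81.11
G1 X50.68 Y97.24
M5
G0 X17.42 Y64.06
M3 S222
G1 X20.60 Y79.83 F4425
G1 X35.85 Y84.96
G1 X47.92 Y74.32
G1 X44.74 Y58.55
G1 X29.49 Y53.42
G1 X17.42 Y64.06
M5
G0 X122.45 Y58.76
M3 S222
G1 X287.93 Y56.48 F4425
M5
G0 X0.00 Y0.00

1 u = 1 mm; y_m = 182.63 − y.

[1] `<circle>` circle, #ff00ff→cut S948 F720: (50.68,97.24) → (44.00,113.37) → (27.87,120.05) → (11.74,113.37) → (5.06,97.24) → (11.74,81.11) → (27.87,74.43) → (44.00,81.11) → (50.68,97.24) (closed)

[2] `<path>` regular polygon, #0000ff→engrave S222 F4425: (17.42,64.06) → (20.60,79.83) → (35.85,84.96) → (47.92,74.32) → (44.74,58.55) → (29.49,53.42) → (17.42,64.06) (closed)

[3] `<line>` line segment, #0000ff→engrave S222 F4425: (122.45,58.76) → (287.93,56.48)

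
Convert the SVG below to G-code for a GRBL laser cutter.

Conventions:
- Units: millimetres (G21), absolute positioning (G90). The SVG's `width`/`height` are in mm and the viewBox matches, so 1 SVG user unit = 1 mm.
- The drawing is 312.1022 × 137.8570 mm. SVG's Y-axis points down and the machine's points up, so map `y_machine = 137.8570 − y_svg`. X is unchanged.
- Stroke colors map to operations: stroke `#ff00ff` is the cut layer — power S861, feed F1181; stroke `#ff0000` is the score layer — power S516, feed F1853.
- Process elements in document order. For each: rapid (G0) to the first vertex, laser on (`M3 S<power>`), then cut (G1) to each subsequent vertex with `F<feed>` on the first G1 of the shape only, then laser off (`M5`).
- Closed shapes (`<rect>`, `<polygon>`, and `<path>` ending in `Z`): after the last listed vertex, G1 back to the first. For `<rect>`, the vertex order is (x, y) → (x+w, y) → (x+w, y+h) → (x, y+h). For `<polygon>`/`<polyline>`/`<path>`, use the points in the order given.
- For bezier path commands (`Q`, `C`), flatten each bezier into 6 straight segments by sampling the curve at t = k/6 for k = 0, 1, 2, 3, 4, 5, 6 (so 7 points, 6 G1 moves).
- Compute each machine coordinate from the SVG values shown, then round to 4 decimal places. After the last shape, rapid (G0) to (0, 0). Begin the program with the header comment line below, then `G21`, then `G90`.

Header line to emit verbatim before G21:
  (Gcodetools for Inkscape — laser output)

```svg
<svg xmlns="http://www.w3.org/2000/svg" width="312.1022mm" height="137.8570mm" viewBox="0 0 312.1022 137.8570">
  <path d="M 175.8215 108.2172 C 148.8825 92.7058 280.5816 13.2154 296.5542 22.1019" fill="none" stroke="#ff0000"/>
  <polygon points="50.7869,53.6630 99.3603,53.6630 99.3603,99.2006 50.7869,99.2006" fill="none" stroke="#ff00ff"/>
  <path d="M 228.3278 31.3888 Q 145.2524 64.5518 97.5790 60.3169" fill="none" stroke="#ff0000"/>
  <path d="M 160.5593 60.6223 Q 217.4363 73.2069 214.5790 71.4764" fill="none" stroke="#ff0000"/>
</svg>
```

viewBox `0 0 312.1022 137.8570` with mm width/height → 1 unit = 1 mm. Flip: y_m = 137.8570 − y_svg.

**Shape 1** — `<path>` cubic bezier, stroke `#ff0000` → score (S516, F1853). Control points (SVG): P0=(175.8215,108.2172), P1=(148.8825,92.7058), P2=(280.5816,13.2154), P3=(296.5542,22.1019); sampled at t=k/6. Machine vertices: (175.8215,29.6398) → (174.3016,42.0217) → (191.6002,60.8347) → (220.0960,81.8467) → (252.1678,100.8254) → (280.1942,113.5390) → (296.5542,115.7551). Open path.

**Shape 2** — `<polygon>` rectangle, stroke `#ff00ff` → cut (S861, F1181). Machine vertices: (50.7869,84.1940) → (99.3603,84.1940) → (99.3603,38.6564) → (50.7869,38.6564) → (50.7869,84.1940). Closed: final G1 returns to the first vertex.

**Shape 3** — `<path>` quadratic bezier, stroke `#ff0000` → score (S516, F1853). Control points (SVG): P0=(228.3278,31.3888), P1=(145.2524,64.5518), P2=(97.5790,60.3169); sampled at t=k/6. Machine vertices: (228.3278,106.4682) → (201.6194,96.4527) → (176.8778,88.5149) → (154.1029,82.6547) → (133.2948,78.8722) → (114.4535,77.1673) → (97.5790,77.5401). Open path.

**Shape 4** — `<path>` quadratic bezier, stroke `#ff0000` → score (S516, F1853). Control points (SVG): P0=(160.5593,60.6223), P1=(217.4363,73.2069), P2=(214.5790,71.4764); sampled at t=k/6. Machine vertices: (160.5593,77.2347) → (177.8590,73.4375) → (191.8402,70.4355) → (202.5027,68.2289) → (209.8467,66.8175) → (213.8721,66.2014) → (214.5790,66.3806). Open path.

(Gcodetools for Inkscape — laser output)
G21
G90
G0 X175.8215 Y29.6398
M3 S516
G1 X174.3016 Y42.0217 F1853
G1 X191.6002 Y60.8347
G1 X220.0960 Y81.8467
G1 X252.1678 Y100.8254
G1 X280.1942 Y113.5390
G1 X296.5542 Y115.7551
M5
G0 X50.7869 Y84.1940
M3 S861
G1 X99.3603 Y84.1940 F1181
G1 X99.3603 Y38.6564
G1 X50.7869 Y38.6564
G1 X50.7869 Y84.1940
M5
G0 X228.3278 Y106.4682
M3 S516
G1 X201.6194 Y96.4527 F1853
G1 X176.8778 Y88.5149
G1 X154.1029 Y82.6547
G1 X133.2948 Y78.8722
G1 X114.4535 Y77.1673
G1 X97.5790 Y77.5401
M5
G0 X160.5593 Y77.2347
M3 S516
G1 X177.8590 Y73.4375 F1853
G1 X191.8402 Y70.4355
G1 X202.5027 Y68.2289
G1 X209.8467 Y66.8175
G1 X213.8721 Y66.2014
G1 X214.5790 Y66.3806
M5
G0 X0.0000 Y0.0000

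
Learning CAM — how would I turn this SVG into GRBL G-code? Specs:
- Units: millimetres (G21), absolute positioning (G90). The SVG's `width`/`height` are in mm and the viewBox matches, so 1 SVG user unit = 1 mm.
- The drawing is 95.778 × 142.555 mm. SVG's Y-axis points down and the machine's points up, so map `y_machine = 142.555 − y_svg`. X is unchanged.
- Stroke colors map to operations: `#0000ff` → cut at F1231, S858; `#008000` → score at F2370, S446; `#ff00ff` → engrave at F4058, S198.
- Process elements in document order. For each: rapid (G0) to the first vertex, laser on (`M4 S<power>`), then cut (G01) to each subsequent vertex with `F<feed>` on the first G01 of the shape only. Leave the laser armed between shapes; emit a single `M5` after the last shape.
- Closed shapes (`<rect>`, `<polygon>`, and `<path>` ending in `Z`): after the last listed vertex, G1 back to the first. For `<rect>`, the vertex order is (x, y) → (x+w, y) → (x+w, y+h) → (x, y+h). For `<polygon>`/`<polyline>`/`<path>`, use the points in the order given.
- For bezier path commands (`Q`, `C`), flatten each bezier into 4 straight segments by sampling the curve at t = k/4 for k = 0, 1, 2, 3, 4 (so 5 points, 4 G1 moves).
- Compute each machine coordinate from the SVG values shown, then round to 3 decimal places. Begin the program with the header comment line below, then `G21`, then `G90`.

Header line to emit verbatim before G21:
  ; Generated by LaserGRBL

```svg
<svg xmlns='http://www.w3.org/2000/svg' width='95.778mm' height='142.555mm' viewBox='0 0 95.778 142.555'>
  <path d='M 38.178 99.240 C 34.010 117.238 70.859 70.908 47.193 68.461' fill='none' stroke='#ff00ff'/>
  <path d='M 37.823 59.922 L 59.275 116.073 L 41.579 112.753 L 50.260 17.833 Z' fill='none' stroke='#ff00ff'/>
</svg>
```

Since the viewBox matches the mm dimensions, user units are millimetres directly. The only transform is the Y-flip y_m = 142.555 − y_svg.

Shape 1 is a cubic bezier drawn with `<path>`. Its stroke #ff00ff means engrave at S198, F4058. After flipping Y the toolpath is (38.178,43.315) → (41.156,40.187) → (49.997,51.038) → (55.182,65.721) → (47.193,74.094).

Shape 2 is a closed polygon drawn with `<path>`. Its stroke #ff00ff means engrave at S198, F4058. After flipping Y the toolpath is (37.823,82.633) → (59.275,26.482) → (41.579,29.802) → (50.260,124.722) → (37.823,82.633), returning to the start.

; Generated by LaserGRBL
G21
G90
G0 X38.178 Y43.315
M4 S198
G01 X41.156 Y40.187 F4058
G01 X49.997 Y51.038
G01 X55.182 Y65.721
G01 X47.193 Y74.094
G0 X37.823 Y82.633
M4 S198
G01 X59.275 Y26.482 F4058
G01 X41.579 Y29.802
G01 X50.260 Y124.722
G01 X37.823 Y82.633
M5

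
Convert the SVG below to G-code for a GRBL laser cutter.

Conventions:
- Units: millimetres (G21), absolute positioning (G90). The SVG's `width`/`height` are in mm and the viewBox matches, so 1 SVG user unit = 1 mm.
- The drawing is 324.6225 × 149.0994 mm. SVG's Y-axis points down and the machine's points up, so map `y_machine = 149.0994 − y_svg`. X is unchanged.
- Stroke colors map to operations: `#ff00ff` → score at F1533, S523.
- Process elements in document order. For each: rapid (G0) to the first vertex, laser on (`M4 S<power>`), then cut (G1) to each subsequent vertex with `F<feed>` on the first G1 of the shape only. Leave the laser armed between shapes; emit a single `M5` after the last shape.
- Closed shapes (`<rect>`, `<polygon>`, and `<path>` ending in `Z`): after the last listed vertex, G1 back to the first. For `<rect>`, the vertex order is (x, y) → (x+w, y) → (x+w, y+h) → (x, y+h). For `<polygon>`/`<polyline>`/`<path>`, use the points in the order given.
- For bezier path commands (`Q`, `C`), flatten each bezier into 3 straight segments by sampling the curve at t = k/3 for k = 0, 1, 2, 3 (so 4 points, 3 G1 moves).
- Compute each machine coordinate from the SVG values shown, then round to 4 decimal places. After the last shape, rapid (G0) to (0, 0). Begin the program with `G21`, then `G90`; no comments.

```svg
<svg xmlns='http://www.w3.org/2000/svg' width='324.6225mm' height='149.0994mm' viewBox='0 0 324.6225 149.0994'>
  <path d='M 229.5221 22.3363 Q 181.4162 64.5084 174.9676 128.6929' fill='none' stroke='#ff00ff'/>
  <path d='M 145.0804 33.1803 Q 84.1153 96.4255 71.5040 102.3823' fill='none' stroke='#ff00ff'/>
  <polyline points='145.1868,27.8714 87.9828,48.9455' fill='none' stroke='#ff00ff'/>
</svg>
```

Since the viewBox matches the mm dimensions, user units are millimetres directly. The only transform is the Y-flip y_m = 149.0994 − y_svg.

Shape 1 is a quadratic bezier drawn with `<path>`. Its stroke #ff00ff means score at S523, F1533. After flipping Y the toolpath is (229.5221,126.7631) → (202.0801,96.2025) → (183.8953,60.7503) → (174.9676,20.4065).

Shape 2 is a quadratic bezier drawn with `<path>`. Its stroke #ff00ff means score at S523, F1533. After flipping Y the toolpath is (145.0804,115.9191) → (109.8096,80.1210) → (85.2842,57.0537) → (71.5040,46.7171).

Shape 3 is a line segment drawn with `<polyline>`. Its stroke #ff00ff means score at S523, F1533. After flipping Y the toolpath is (145.1868,121.2280) → (87.9828,100.1539).

G21
G90
G0 X229.5221 Y126.7631
M4 S523
G1 X202.0801 Y96.2025 F1533
G1 X183.8953 Y60.7503
G1 X174.9676 Y20.4065
G0 X145.0804 Y115.9191
M4 S523
G1 X109.8096 Y80.1210 F1533
G1 X85.2842 Y57.0537
G1 X71.5040 Y46.7171
G0 X145.1868 Y121.2280
M4 S523
G1 X87.9828 Y100.1539 F1533
M5
G0 X0.0000 Y0.0000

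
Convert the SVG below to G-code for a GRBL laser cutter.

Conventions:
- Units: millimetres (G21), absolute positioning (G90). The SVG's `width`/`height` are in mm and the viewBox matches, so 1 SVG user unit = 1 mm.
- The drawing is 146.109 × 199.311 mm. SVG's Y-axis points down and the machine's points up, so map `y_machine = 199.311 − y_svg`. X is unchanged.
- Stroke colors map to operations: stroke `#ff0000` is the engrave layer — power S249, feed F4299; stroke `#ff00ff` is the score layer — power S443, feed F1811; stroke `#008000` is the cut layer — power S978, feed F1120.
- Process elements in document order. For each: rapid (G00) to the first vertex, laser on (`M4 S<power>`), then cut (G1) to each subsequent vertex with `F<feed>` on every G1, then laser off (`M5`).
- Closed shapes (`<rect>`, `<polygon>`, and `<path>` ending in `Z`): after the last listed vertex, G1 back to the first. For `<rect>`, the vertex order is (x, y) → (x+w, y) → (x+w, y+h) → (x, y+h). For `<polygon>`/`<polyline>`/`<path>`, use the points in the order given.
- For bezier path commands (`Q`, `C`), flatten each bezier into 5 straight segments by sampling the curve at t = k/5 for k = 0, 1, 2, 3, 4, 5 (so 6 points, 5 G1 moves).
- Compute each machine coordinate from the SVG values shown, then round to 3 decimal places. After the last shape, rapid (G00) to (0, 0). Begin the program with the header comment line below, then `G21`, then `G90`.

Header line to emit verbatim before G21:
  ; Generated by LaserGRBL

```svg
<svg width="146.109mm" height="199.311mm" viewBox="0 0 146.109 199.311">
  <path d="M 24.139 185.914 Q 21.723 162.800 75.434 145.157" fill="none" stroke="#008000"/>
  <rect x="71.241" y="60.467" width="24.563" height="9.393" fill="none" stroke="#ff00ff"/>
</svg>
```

; Generated by LaserGRBL
G21
G90
G00 X24.139 Y13.397
M4 S978
G1 X25.418 Y22.424 F1120
G1 X31.187 Y31.013 F1120
G1 X41.446 Y39.164 F1120
G1 X56.195 Y46.878 F1120
G1 X75.434 Y54.154 F1120
M5
G00 X71.241 Y138.844
M4 S443
G1 X95.804 Y138.844 F1811
G1 X95.804 Y129.451 F1811
G1 X71.241 Y129.451 F1811
G1 X71.241 Y138.844 F1811
M5
G00 X0.000 Y0.000

Since the viewBox matches the mm dimensions, user units are millimetres directly. The only transform is the Y-flip y_m = 199.311 − y_svg.

Shape 1 is a quadratic bezier drawn with `<path>`. Its stroke #008000 means cut at S978, F1120. After flipping Y the toolpath is (24.139,13.397) → (25.418,22.424) → (31.187,31.013) → (41.446,39.164) → (56.195,46.878) → (75.434,54.154).

Shape 2 is a rectangle drawn with `<rect>`. Its stroke #ff00ff means score at S443, F1811. After flipping Y the toolpath is (71.241,138.844) → (95.804,138.844) → (95.804,129.451) → (71.241,129.451) → (71.241,138.844), returning to the start.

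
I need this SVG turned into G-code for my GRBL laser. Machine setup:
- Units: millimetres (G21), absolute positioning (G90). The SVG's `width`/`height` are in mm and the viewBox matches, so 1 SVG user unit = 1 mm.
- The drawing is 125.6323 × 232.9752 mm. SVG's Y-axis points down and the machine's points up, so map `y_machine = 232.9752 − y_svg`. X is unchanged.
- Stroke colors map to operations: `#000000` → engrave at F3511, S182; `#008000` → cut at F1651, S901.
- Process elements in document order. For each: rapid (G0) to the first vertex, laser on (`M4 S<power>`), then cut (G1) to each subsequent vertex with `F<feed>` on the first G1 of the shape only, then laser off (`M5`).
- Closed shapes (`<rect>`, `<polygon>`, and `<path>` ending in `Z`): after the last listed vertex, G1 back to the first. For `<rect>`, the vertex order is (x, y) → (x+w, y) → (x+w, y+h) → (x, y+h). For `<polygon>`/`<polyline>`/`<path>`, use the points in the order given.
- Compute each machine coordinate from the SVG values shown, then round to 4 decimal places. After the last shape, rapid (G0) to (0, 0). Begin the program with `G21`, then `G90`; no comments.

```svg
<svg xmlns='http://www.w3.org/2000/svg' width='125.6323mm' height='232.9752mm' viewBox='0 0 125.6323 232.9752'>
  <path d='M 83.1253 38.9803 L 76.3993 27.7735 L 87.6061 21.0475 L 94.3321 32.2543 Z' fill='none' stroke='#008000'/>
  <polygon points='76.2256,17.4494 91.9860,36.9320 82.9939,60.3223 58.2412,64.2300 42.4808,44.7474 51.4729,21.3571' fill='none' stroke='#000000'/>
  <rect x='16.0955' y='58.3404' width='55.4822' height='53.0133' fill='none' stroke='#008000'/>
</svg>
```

G21
G90
G0 X83.1253 Y193.9949
M4 S901
G1 X76.3993 Y205.2017 F1651
G1 X87.6061 Y211.9277
G1 X94.3321 Y200.7209
G1 X83.1253 Y193.9949
M5
G0 X76.2256 Y215.5258
M4 S182
G1 X91.9860 Y196.0432 F3511
G1 X82.9939 Y172.6529
G1 X58.2412 Y168.7452
G1 X42.4808 Y188.2278
G1 X51.4729 Y211.6181
G1 X76.2256 Y215.5258
M5
G0 X16.0955 Y174.6348
M4 S901
G1 X71.5777 Y174.6348 F1651
G1 X71.5777 Y121.6215
G1 X16.0955 Y121.6215
G1 X16.0955 Y174.6348
M5
G0 X0.0000 Y0.0000

viewBox `0 0 125.6323 232.9752` with mm width/height → 1 unit = 1 mm. Flip: y_m = 232.9752 − y_svg.

**Shape 1** — `<path>` regular polygon, stroke `#008000` → cut (S901, F1651). Machine vertices: (83.1253,193.9949) → (76.3993,205.2017) → (87.6061,211.9277) → (94.3321,200.7209) → (83.1253,193.9949). Closed: final G1 returns to the first vertex.

**Shape 2** — `<polygon>` regular polygon, stroke `#000000` → engrave (S182, F3511). Machine vertices: (76.2256,215.5258) → (91.9860,196.0432) → (82.9939,172.6529) → (58.2412,168.7452) → (42.4808,188.2278) → (51.4729,211.6181) → (76.2256,215.5258). Closed: final G1 returns to the first vertex.

**Shape 3** — `<rect>` rectangle, stroke `#008000` → cut (S901, F1651). Machine vertices: (16.0955,174.6348) → (71.5777,174.6348) → (71.5777,121.6215) → (16.0955,121.6215) → (16.0955,174.6348). Closed: final G1 returns to the first vertex.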